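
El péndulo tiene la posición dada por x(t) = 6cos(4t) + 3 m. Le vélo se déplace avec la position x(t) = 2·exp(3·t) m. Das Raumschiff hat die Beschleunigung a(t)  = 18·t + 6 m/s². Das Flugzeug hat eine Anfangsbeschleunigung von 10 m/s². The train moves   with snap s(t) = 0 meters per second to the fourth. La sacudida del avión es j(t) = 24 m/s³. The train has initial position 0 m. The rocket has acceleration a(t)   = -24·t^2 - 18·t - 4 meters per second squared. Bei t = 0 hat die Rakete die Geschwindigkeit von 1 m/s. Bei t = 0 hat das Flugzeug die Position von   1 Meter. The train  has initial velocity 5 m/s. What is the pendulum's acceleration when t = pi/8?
We must differentiate our position equation x(t) = 6·cos(4·t) + 3 2 times. Differentiating position, we get velocity: v(t) = -24·sin(4·t). Differentiating velocity, we get acceleration: a(t) = -96·cos(4·t). From the given acceleration equation a(t) = -96·cos(4·t), we substitute t = pi/8 to get a = 0.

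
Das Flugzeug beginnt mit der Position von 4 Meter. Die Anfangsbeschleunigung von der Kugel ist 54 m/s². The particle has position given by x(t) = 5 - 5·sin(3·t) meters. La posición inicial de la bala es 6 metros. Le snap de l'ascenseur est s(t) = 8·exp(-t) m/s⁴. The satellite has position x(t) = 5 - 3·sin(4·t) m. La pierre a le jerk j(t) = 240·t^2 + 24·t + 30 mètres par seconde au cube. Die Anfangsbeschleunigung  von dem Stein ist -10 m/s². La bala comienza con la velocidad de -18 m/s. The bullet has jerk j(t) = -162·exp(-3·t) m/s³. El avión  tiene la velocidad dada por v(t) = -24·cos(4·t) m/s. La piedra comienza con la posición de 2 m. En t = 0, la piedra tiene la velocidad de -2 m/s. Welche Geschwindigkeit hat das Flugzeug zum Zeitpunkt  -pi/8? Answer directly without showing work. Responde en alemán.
Bei t = -pi/8, v = 0.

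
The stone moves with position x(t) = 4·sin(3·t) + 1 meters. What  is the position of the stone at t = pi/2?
From the given position equation x(t) = 4·sin(3·t) + 1, we substitute t = pi/2 to get x = -3.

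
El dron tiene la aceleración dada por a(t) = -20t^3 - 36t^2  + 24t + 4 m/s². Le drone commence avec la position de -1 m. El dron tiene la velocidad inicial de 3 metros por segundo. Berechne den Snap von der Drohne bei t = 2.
Wir müssen unsere Gleichung für die Beschleunigung a(t) = -20·t^3 - 36·t^2 + 24·t + 4 2-mal ableiten. Mit d/dt von a(t) finden wir j(t) = -60·t^2 - 72·t + 24. Die Ableitung von dem Ruck ergibt den Snap: s(t) = -120·t - 72. Wir haben den Snap s(t) = -120·t - 72. Durch Einsetzen von t = 2: s(2) = -312.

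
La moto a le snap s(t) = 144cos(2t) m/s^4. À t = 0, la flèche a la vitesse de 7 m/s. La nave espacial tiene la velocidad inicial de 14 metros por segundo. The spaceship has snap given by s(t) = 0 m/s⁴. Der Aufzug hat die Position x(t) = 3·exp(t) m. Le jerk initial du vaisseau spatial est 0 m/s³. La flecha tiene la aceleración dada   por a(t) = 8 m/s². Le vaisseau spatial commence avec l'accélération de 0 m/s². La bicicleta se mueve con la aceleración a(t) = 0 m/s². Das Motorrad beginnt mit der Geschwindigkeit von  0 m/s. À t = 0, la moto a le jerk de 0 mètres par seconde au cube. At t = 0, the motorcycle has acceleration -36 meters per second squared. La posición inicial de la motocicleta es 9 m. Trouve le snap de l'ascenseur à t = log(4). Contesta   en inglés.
To solve this, we need to take 4 derivatives of our position equation x(t) = 3·exp(t). Taking d/dt of x(t), we find v(t) = 3·exp(t). Differentiating velocity, we get acceleration: a(t) = 3·exp(t). The derivative of acceleration gives jerk: j(t) = 3·exp(t). The derivative of jerk gives snap: s(t) = 3·exp(t). From the given snap equation s(t) = 3·exp(t), we substitute t = log(4) to get s = 12.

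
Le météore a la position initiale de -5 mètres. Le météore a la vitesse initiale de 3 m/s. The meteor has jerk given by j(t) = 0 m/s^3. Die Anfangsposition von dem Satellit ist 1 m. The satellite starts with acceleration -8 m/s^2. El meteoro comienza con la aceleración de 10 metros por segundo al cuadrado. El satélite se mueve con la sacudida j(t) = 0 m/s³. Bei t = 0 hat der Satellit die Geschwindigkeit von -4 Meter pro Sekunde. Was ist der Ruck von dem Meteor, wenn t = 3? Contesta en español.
Usando j(t) = 0 y sustituyendo t = 3, encontramos j = 0.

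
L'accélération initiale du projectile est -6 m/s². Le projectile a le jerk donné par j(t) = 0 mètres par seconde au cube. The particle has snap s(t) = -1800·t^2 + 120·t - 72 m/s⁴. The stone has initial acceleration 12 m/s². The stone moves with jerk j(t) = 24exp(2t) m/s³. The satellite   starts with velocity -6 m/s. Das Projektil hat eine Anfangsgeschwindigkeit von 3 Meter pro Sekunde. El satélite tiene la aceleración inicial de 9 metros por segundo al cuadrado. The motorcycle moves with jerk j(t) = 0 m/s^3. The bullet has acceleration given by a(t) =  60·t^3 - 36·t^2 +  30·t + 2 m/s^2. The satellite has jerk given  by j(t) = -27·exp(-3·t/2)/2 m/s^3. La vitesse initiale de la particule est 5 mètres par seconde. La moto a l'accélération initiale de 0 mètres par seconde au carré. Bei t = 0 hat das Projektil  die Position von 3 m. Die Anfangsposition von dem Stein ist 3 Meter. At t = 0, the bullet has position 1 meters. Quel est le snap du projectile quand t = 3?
En partant du jerk j(t) = 0, nous prenons 1 dérivée. En dérivant le jerk, nous obtenons le snap: s(t) = 0. En utilisant s(t) = 0 et en substituant t = 3, nous trouvons s = 0.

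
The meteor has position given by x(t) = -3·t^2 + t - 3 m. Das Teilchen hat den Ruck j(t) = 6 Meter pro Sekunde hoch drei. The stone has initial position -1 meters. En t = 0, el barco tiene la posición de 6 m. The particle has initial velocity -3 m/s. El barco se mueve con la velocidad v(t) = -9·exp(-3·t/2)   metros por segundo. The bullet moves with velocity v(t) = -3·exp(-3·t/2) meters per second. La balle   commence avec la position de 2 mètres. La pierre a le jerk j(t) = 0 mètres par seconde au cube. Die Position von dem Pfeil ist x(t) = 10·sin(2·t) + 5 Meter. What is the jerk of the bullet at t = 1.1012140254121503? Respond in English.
To solve this, we need to take 2 derivatives of our velocity equation v(t) = -3·exp(-3·t/2). Differentiating velocity, we get acceleration: a(t) = 9·exp(-3·t/2)/2. Taking d/dt of a(t), we find j(t) = -27·exp(-3·t/2)/4. We have jerk j(t) = -27·exp(-3·t/2)/4. Substituting t = 1.1012140254121503: j(1.1012140254121503) = -1.29397835245071.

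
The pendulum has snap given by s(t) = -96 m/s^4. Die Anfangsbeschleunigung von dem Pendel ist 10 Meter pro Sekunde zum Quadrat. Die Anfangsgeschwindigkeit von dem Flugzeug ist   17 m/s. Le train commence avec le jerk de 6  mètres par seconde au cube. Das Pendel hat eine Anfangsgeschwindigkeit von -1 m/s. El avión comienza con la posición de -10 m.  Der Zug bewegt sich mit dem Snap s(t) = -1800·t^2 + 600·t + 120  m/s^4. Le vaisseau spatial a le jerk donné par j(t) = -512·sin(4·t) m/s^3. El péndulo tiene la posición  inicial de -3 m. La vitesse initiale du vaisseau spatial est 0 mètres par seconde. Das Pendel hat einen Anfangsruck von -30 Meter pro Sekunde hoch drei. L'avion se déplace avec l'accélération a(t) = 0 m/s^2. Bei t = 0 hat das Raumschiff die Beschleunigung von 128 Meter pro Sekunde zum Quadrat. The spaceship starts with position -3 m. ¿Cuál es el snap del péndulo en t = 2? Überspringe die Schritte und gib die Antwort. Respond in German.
Die Antwort ist -96.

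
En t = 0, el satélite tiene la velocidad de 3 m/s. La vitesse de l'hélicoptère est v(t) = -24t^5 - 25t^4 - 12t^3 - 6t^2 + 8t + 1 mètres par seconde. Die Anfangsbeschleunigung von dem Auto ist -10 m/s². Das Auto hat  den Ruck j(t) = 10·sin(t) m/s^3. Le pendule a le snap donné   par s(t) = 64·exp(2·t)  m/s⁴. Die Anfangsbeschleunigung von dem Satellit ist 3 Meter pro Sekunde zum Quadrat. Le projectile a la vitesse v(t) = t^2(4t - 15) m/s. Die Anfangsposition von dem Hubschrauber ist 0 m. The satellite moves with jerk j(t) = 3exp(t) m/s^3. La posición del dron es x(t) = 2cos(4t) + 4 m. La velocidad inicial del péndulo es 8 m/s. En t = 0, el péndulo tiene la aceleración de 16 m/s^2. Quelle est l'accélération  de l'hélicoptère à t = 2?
En partant de la vitesse v(t) = -24·t^5 - 25·t^4 - 12·t^3 - 6·t^2 + 8·t + 1, nous prenons 1 dérivée. En prenant d/dt de v(t), nous trouvons a(t) = -120·t^4 - 100·t^3 - 36·t^2 - 12·t + 8. En utilisant a(t) = -120·t^4 - 100·t^3 - 36·t^2 - 12·t + 8 et en substituant t = 2, nous trouvons a = -2880.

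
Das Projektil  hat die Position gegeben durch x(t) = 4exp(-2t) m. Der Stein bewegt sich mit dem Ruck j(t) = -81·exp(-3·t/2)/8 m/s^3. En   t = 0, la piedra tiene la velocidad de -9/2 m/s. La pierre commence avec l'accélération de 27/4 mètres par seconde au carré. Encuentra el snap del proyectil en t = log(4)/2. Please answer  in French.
Pour résoudre ceci, nous devons prendre 4 dérivées de notre équation de la position x(t) = 4·exp(-2·t). En prenant d/dt de x(t), nous trouvons v(t) = -8·exp(-2·t). En prenant d/dt de v(t), nous trouvons a(t) = 16·exp(-2·t). La dérivée de l'accélération donne le jerk: j(t) = -32·exp(-2·t). La dérivée du jerk donne le snap: s(t) = 64·exp(-2·t). De l'équation du snap s(t) = 64·exp(-2·t), nous substituons t = log(4)/2 pour obtenir s = 16.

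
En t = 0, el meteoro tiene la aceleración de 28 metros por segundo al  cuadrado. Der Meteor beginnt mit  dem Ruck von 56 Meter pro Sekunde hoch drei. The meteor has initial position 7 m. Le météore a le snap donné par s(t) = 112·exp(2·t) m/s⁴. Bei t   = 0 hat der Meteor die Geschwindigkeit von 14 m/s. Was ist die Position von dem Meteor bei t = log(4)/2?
Wir müssen die Stammfunktion unserer Gleichung für den Snap s(t) = 112·exp(2·t) 4-mal finden. Durch Integration von dem Snap und Verwendung der Anfangsbedingung j(0) = 56, erhalten wir j(t) = 56·exp(2·t). Die Stammfunktion von dem Ruck, mit a(0) = 28, ergibt die Beschleunigung: a(t) = 28·exp(2·t). Das Integral von der Beschleunigung, mit v(0) = 14, ergibt die Geschwindigkeit: v(t) = 14·exp(2·t). Das Integral von der Geschwindigkeit, mit x(0) = 7, ergibt die Position: x(t) = 7·exp(2·t). Wir haben die Position x(t) = 7·exp(2·t). Durch Einsetzen von t = log(4)/2: x(log(4)/2) = 28.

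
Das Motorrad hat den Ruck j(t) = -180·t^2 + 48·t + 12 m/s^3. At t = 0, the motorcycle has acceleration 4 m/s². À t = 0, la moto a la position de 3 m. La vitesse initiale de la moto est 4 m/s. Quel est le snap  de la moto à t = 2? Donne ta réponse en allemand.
Um dies zu lösen, müssen wir 1 Ableitung unserer Gleichung für den Ruck j(t) = -180·t^2 + 48·t + 12 nehmen. Die Ableitung von dem Ruck ergibt den Snap: s(t) = 48 - 360·t. Aus der Gleichung für den Snap s(t) = 48 - 360·t, setzen wir t = 2 ein und erhalten s = -672.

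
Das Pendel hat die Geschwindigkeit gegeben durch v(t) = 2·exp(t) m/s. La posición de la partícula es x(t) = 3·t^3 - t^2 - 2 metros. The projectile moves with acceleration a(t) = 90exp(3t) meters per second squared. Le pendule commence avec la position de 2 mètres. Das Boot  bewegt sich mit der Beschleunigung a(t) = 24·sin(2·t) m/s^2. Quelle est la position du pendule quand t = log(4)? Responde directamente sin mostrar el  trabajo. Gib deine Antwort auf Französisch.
x(log(4)) = 8.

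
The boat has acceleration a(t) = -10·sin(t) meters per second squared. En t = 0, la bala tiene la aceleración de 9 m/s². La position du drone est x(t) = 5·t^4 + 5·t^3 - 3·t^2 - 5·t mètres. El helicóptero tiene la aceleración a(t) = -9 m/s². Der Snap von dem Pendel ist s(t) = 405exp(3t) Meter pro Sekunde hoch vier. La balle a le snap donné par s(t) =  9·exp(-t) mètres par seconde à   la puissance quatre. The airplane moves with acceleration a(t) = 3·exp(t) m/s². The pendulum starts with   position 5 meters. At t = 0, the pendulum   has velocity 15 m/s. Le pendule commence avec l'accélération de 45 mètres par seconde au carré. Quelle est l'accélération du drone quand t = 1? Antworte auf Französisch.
Nous devons dériver notre équation de la position x(t) = 5·t^4 + 5·t^3 - 3·t^2 - 5·t 2 fois. En prenant d/dt de x(t), nous trouvons v(t) = 20·t^3 + 15·t^2 - 6·t - 5. La dérivée de la vitesse donne l'accélération: a(t) = 60·t^2 + 30·t - 6. En utilisant a(t) = 60·t^2 + 30·t - 6 et en substituant t = 1, nous trouvons a = 84.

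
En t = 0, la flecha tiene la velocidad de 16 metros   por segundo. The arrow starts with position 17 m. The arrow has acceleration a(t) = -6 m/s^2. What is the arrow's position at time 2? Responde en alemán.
Wir müssen unsere Gleichung für die Beschleunigung a(t) = -6 2-mal integrieren. Das Integral von der Beschleunigung ist die Geschwindigkeit. Mit v(0) = 16 erhalten wir v(t) = 16 - 6·t. Die Stammfunktion von der Geschwindigkeit, mit x(0) = 17, ergibt die Position: x(t) = -3·t^2 + 16·t + 17. Mit x(t) = -3·t^2 + 16·t + 17 und Einsetzen von t = 2, finden wir x = 37.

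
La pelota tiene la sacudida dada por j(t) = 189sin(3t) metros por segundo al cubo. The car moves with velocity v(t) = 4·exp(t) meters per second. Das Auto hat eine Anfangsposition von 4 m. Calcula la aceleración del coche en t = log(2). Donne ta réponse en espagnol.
Partiendo de la velocidad v(t) = 4·exp(t), tomamos 1 derivada. Tomando d/dt de v(t), encontramos a(t) = 4·exp(t). De la ecuación de la aceleración a(t) = 4·exp(t), sustituimos t = log(2) para obtener a = 8.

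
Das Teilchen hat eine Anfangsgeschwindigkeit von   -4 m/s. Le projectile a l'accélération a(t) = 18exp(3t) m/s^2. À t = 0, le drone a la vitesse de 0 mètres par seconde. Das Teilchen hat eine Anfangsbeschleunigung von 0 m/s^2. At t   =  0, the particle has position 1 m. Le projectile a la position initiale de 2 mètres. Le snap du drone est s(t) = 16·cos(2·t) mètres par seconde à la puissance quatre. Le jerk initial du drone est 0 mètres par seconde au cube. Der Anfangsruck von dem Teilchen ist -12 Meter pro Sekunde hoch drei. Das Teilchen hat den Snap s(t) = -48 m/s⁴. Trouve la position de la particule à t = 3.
Nous devons intégrer notre équation du snap s(t) = -48 4 fois. En intégrant le snap et en utilisant la condition initiale j(0) = -12, nous obtenons j(t) = -48·t - 12. L'intégrale du jerk est l'accélération. En utilisant a(0) = 0, nous obtenons a(t) = 12·t·(-2·t - 1). En prenant ∫a(t)dt et en appliquant v(0) = -4, nous trouvons v(t) = -8·t^3 - 6·t^2 - 4. La primitive de la vitesse, avec x(0) = 1, donne la position: x(t) = -2·t^4 - 2·t^3 - 4·t + 1. Nous avons la position x(t) = -2·t^4 - 2·t^3 - 4·t + 1. En substituant t = 3: x(3) = -227.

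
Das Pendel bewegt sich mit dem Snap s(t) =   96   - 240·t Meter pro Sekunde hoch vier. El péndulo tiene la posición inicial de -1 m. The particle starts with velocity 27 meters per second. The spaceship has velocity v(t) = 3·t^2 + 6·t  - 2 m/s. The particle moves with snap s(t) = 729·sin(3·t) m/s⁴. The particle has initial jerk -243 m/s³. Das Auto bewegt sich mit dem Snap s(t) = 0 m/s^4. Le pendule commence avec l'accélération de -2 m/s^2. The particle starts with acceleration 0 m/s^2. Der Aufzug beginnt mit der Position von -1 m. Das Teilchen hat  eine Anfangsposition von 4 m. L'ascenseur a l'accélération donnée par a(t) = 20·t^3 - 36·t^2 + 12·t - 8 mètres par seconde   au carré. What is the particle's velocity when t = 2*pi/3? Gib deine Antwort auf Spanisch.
Necesitamos integrar nuestra ecuación del snap s(t) = 729·sin(3·t) 3 veces. Integrando el snap y usando la condición inicial j(0) = -243, obtenemos j(t) = -243·cos(3·t). Tomando ∫j(t)dt y aplicando a(0) = 0, encontramos a(t) = -81·sin(3·t). La integral de la aceleración, con v(0) = 27, da la velocidad: v(t) = 27·cos(3·t). Tenemos la velocidad v(t) = 27·cos(3·t). Sustituyendo t = 2*pi/3: v(2*pi/3) = 27.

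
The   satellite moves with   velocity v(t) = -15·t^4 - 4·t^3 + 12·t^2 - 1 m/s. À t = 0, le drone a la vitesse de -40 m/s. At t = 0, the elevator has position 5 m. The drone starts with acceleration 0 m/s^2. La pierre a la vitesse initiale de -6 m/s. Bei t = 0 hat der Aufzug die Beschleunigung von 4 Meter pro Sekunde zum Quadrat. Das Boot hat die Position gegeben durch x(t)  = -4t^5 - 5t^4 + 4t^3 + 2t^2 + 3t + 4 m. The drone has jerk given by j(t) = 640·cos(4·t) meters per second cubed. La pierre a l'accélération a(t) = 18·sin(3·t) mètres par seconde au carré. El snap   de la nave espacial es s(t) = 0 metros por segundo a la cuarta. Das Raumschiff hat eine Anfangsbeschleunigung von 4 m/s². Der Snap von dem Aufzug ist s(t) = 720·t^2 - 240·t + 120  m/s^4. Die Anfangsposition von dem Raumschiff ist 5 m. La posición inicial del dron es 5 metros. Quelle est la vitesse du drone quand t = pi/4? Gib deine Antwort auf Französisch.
Nous devons intégrer notre équation du jerk j(t) = 640·cos(4·t) 2 fois. La primitive du jerk, avec a(0) = 0, donne l'accélération: a(t) = 160·sin(4·t). La primitive de l'accélération, avec v(0) = -40, donne la vitesse: v(t) = -40·cos(4·t). De l'équation de la vitesse v(t) = -40·cos(4·t), nous substituons t = pi/4 pour obtenir v = 40.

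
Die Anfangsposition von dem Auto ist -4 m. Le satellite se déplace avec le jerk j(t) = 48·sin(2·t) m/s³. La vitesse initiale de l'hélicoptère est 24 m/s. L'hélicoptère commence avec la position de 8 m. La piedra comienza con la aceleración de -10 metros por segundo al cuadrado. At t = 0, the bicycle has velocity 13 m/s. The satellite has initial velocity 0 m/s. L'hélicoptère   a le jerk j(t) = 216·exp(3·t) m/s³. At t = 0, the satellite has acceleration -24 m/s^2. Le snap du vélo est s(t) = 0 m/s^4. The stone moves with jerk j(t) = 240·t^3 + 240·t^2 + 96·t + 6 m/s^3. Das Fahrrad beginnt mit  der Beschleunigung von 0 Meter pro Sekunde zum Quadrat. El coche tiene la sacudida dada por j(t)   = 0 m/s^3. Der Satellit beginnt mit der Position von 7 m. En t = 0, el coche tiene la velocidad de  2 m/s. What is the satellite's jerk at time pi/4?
From the given jerk equation j(t) = 48·sin(2·t), we substitute t = pi/4 to get j = 48.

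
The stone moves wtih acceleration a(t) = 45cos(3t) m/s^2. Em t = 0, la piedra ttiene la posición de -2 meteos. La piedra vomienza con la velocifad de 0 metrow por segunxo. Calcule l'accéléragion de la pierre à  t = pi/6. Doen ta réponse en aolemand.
Wir haben die Beschleunigung a(t) = 45·cos(3·t). Durch Einsetzen von t = pi/6: a(pi/6) = 0.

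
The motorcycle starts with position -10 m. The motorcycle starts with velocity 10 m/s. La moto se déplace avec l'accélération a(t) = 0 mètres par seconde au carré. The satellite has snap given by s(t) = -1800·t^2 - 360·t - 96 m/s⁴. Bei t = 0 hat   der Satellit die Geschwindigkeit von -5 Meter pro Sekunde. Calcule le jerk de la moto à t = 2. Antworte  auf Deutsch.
Wir müssen unsere Gleichung für die Beschleunigung a(t) = 0 1-mal ableiten. Durch Ableiten von der Beschleunigung erhalten wir den Ruck: j(t) = 0. Mit j(t) = 0 und Einsetzen von t = 2, finden wir j = 0.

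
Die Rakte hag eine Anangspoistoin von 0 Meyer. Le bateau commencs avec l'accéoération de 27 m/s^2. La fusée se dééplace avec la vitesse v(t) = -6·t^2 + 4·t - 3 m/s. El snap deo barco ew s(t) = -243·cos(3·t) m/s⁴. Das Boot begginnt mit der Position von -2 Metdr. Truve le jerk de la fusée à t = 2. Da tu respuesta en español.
Partiendo de la velocidad v(t) = -6·t^2 + 4·t - 3, tomamos 2 derivadas. Tomando d/dt de v(t), encontramos a(t) = 4 - 12·t. Tomando d/dt de a(t), encontramos j(t) = -12. Tenemos la sacudida j(t) = -12. Sustituyendo t = 2: j(2) = -12.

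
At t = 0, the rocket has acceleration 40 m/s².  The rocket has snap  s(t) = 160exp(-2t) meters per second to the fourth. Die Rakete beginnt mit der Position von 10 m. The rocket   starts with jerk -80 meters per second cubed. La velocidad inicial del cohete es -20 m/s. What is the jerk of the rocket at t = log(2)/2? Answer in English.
To solve this, we need to take 1 antiderivative of our snap equation s(t) = 160·exp(-2·t). The integral of snap is jerk. Using j(0) = -80, we get j(t) = -80·exp(-2·t). From the given jerk equation j(t) = -80·exp(-2·t), we substitute t = log(2)/2 to get j = -40.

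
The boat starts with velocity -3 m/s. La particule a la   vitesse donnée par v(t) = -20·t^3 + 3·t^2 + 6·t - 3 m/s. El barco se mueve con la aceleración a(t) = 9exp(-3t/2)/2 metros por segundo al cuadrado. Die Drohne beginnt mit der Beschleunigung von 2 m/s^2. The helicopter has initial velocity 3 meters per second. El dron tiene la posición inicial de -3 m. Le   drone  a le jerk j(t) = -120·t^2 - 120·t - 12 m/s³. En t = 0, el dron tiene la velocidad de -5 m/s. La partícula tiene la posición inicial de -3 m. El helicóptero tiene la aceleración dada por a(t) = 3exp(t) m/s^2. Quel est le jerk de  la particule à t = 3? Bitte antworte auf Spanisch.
Debemos derivar nuestra ecuación de la velocidad v(t) = -20·t^3 + 3·t^2 + 6·t - 3 2 veces. La derivada de la velocidad da la aceleración: a(t) = -60·t^2 + 6·t + 6. Tomando d/dt de a(t), encontramos j(t) = 6 - 120·t. De la ecuación de la sacudida j(t) = 6 - 120·t, sustituimos t = 3 para obtener j = -354.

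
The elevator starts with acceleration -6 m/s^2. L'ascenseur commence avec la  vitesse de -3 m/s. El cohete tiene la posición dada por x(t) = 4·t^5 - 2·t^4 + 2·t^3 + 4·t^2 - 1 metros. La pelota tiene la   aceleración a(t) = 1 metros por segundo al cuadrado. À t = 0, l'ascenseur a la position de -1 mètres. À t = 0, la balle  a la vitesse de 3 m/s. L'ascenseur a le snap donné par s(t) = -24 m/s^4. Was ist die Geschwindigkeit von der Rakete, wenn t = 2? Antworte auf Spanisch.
Partiendo de la posición x(t) = 4·t^5 - 2·t^4 + 2·t^3 + 4·t^2 - 1, tomamos 1 derivada. Derivando la posición, obtenemos la velocidad: v(t) = 20·t^4 - 8·t^3 + 6·t^2 + 8·t. Usando v(t) = 20·t^4 - 8·t^3 + 6·t^2 + 8·t y sustituyendo t = 2, encontramos v = 296.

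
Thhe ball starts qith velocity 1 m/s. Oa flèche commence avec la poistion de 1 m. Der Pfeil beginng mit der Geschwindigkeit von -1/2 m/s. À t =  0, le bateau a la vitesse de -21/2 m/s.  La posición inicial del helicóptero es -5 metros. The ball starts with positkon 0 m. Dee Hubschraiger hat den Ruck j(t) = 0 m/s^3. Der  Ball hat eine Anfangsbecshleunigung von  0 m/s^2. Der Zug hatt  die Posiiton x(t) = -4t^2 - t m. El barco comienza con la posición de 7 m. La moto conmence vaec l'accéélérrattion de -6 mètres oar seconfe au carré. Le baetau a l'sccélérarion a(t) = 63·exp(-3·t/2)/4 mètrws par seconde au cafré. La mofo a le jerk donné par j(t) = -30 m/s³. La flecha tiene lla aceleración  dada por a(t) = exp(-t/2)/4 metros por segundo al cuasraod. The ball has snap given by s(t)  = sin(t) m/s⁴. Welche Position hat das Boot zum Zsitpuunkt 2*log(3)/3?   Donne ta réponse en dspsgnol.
Para resolver esto, necesitamos tomar 2 antiderivadas de nuestra ecuación de la aceleración a(t) = 63·exp(-3·t/2)/4. La integral de la aceleración es la velocidad. Usando v(0) = -21/2, obtenemos v(t) = -21·exp(-3·t/2)/2. Tomando ∫v(t)dt y aplicando x(0) = 7, encontramos x(t) = 7·exp(-3·t/2). Tenemos la posición x(t) = 7·exp(-3·t/2). Sustituyendo t = 2*log(3)/3: x(2*log(3)/3) = 7/3.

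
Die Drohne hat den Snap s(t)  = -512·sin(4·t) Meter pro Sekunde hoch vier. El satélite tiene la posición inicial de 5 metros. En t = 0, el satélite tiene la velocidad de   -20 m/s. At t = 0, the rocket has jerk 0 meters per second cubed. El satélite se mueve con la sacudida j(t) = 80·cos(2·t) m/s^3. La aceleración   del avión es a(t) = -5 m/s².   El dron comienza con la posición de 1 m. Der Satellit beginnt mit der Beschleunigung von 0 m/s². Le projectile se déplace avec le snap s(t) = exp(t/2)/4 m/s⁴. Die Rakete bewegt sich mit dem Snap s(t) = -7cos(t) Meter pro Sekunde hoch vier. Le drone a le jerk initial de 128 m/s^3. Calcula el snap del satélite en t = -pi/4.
Partiendo de la sacudida j(t) = 80·cos(2·t), tomamos 1 derivada. La derivada de la sacudida da el snap: s(t) = -160·sin(2·t). Tenemos el snap s(t) = -160·sin(2·t). Sustituyendo t = -pi/4: s(-pi/4) = 160.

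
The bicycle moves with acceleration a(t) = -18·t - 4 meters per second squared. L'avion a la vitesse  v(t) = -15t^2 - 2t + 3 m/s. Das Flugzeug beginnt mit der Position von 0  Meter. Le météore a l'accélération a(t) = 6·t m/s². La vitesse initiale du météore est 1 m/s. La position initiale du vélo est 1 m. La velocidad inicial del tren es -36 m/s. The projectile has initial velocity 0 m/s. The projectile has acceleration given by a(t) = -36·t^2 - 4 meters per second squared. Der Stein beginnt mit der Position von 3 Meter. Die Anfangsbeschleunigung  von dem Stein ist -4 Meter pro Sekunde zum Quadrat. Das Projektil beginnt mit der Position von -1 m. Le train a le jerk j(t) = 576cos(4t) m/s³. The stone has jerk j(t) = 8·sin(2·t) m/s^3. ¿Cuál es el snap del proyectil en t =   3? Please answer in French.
Nous devons dériver notre équation de l'accélération a(t) = -36·t^2 - 4 2 fois. En dérivant l'accélération, nous obtenons le jerk: j(t) = -72·t. En dérivant le jerk, nous obtenons le snap: s(t) = -72. En utilisant s(t) = -72 et en substituant t = 3, nous trouvons s = -72.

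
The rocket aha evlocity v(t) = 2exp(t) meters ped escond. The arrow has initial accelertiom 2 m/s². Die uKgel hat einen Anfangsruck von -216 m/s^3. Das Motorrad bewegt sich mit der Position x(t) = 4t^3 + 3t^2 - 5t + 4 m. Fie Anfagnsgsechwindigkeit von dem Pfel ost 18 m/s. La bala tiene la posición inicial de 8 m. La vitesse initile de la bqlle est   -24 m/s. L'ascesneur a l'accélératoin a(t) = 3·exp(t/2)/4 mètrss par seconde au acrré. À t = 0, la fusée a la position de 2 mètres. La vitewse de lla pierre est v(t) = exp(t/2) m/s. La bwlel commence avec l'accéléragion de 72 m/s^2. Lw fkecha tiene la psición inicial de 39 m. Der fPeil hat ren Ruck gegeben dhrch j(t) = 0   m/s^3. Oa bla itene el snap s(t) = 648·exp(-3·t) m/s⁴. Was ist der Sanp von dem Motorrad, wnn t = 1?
Ausgehend von der Position x(t) = 4·t^3 + 3·t^2 - 5·t + 4, nehmen wir 4 Ableitungen. Durch Ableiten von der Position erhalten wir die Geschwindigkeit: v(t) = 12·t^2 + 6·t - 5. Durch Ableiten von der Geschwindigkeit erhalten wir die Beschleunigung: a(t) = 24·t + 6. Die Ableitung von der Beschleunigung ergibt den Ruck: j(t) = 24. Mit d/dt von j(t) finden wir s(t) = 0. Mit s(t) = 0 und Einsetzen von t = 1, finden wir s = 0.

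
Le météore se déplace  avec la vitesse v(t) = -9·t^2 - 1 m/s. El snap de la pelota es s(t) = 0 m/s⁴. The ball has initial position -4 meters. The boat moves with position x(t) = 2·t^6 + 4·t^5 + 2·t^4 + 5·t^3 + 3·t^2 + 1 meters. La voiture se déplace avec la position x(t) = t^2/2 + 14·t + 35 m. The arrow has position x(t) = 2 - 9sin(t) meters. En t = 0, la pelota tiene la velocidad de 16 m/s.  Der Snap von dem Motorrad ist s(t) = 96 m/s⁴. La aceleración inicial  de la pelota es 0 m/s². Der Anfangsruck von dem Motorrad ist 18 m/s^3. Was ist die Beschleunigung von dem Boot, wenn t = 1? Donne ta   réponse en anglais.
Starting from position x(t) = 2·t^6 + 4·t^5 + 2·t^4 + 5·t^3 + 3·t^2 + 1, we take 2 derivatives. The derivative of position gives velocity: v(t) = 12·t^5 + 20·t^4 + 8·t^3 + 15·t^2 + 6·t. The derivative of velocity gives acceleration: a(t) = 60·t^4 + 80·t^3 + 24·t^2 + 30·t + 6. Using a(t) = 60·t^4 + 80·t^3 + 24·t^2 + 30·t + 6 and substituting t = 1, we find a = 200.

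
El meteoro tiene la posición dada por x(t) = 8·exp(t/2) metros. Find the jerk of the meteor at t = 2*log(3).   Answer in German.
Ausgehend von der Position x(t) = 8·exp(t/2), nehmen wir 3 Ableitungen. Mit d/dt von x(t) finden wir v(t) = 4·exp(t/2). Durch Ableiten von der Geschwindigkeit erhalten wir die Beschleunigung: a(t) = 2·exp(t/2). Durch Ableiten von der Beschleunigung erhalten wir den Ruck: j(t) = exp(t/2). Aus der Gleichung für den Ruck j(t) = exp(t/2), setzen wir t = 2*log(3) ein und erhalten j = 3.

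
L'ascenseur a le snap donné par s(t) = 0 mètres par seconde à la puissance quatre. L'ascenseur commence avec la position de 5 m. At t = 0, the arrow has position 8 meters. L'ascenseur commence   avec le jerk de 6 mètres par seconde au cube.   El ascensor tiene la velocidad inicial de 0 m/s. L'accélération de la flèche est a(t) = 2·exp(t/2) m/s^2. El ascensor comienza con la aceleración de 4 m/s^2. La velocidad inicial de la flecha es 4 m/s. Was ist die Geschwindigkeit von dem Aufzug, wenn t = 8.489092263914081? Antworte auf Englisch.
We must find the antiderivative of our snap equation s(t) = 0 3 times. Finding the antiderivative of s(t) and using j(0) = 6: j(t) = 6. Finding the integral of j(t) and using a(0) = 4: a(t) = 6·t + 4. Finding the antiderivative of a(t) and using v(0) = 0: v(t) = t·(3·t + 4). Using v(t) = t·(3·t + 4) and substituting t = 8.489092263914081, we find v = 250.150431451394.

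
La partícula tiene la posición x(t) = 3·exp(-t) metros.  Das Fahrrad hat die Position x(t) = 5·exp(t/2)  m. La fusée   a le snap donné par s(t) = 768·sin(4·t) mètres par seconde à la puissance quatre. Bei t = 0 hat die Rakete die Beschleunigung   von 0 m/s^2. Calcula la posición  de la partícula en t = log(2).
Tenemos la posición x(t) = 3·exp(-t). Sustituyendo t = log(2): x(log(2)) = 3/2.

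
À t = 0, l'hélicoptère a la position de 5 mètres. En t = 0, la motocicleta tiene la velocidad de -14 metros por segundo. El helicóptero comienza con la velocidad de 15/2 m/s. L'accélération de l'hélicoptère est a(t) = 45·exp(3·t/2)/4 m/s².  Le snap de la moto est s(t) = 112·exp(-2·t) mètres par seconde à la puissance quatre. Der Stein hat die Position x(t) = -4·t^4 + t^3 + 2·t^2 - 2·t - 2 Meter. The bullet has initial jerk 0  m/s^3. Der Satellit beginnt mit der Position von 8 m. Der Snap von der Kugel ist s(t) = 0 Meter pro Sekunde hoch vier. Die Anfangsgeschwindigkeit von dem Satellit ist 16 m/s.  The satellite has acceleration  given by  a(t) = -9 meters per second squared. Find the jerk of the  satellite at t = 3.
To solve this, we need to take 1 derivative of our acceleration equation a(t) = -9. The derivative of acceleration gives jerk: j(t) = 0. We have jerk j(t) = 0. Substituting t = 3: j(3) = 0.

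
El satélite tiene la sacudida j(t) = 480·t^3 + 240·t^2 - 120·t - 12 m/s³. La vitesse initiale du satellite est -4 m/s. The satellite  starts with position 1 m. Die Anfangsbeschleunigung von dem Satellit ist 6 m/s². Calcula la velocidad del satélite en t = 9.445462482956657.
Necesitamos integrar nuestra ecuación de la sacudida j(t) = 480·t^3 + 240·t^2 - 120·t - 12 2 veces. La antiderivada de la sacudida es la aceleración. Usando a(0) = 6, obtenemos a(t) = 120·t^4 + 80·t^3 - 60·t^2 - 12·t + 6. Tomando ∫a(t)dt y aplicando v(0) = -4, encontramos v(t) = 24·t^5 + 20·t^4 - 20·t^3 - 6·t^2 + 6·t - 4. De la ecuación de la velocidad v(t) = 24·t^5 + 20·t^4 - 20·t^3 - 6·t^2 + 6·t - 4, sustituimos t = 9.445462482956657 para obtener v = 1946233.50988837.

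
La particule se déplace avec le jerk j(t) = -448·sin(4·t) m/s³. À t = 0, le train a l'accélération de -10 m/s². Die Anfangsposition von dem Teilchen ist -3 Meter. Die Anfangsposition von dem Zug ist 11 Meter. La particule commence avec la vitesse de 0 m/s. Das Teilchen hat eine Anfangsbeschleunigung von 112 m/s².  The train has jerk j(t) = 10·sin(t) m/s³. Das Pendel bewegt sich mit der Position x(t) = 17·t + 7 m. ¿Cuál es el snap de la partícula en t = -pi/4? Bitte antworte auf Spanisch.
Para resolver esto, necesitamos tomar 1 derivada de nuestra ecuación de la sacudida j(t) = -448·sin(4·t). Tomando d/dt de j(t), encontramos s(t) = -1792·cos(4·t). Tenemos el snap s(t) = -1792·cos(4·t). Sustituyendo t = -pi/4: s(-pi/4) = 1792.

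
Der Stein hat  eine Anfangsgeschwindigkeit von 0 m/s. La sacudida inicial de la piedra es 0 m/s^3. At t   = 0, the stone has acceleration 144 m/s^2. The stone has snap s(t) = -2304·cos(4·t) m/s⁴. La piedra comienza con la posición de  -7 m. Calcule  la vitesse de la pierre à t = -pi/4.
En partant du snap s(t) = -2304·cos(4·t), nous prenons 3 intégrales. L'intégrale du snap, avec j(0) = 0, donne le jerk: j(t) = -576·sin(4·t). L'intégrale du jerk, avec a(0) = 144, donne l'accélération: a(t) = 144·cos(4·t). L'intégrale de l'accélération, avec v(0) = 0, donne la vitesse: v(t) = 36·sin(4·t). En utilisant v(t) = 36·sin(4·t) et en substituant t = -pi/4, nous trouvons v = 0.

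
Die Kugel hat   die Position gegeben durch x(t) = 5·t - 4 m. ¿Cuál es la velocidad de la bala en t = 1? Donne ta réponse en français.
En partant de la position x(t) = 5·t - 4, nous prenons 1 dérivée. La dérivée de la position donne la vitesse: v(t) = 5. De l'équation de la vitesse v(t) = 5, nous substituons t = 1 pour obtenir v = 5.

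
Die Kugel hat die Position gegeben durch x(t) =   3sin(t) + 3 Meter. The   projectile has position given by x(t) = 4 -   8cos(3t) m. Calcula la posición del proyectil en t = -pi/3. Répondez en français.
De l'équation de la position x(t) = 4 - 8·cos(3·t), nous substituons t = -pi/3 pour obtenir x = 12.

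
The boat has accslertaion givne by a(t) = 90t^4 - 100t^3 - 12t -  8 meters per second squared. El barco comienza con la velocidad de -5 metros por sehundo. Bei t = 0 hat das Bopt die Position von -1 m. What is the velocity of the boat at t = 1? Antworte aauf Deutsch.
Wir müssen unsere Gleichung für die Beschleunigung a(t) = 90·t^4 - 100·t^3 - 12·t - 8 1-mal integrieren. Die Stammfunktion von der Beschleunigung ist die Geschwindigkeit. Mit v(0) = -5 erhalten wir v(t) = 18·t^5 - 25·t^4 - 6·t^2 - 8·t - 5. Mit v(t) = 18·t^5 - 25·t^4 - 6·t^2 - 8·t - 5 und Einsetzen von t = 1, finden wir v = -26.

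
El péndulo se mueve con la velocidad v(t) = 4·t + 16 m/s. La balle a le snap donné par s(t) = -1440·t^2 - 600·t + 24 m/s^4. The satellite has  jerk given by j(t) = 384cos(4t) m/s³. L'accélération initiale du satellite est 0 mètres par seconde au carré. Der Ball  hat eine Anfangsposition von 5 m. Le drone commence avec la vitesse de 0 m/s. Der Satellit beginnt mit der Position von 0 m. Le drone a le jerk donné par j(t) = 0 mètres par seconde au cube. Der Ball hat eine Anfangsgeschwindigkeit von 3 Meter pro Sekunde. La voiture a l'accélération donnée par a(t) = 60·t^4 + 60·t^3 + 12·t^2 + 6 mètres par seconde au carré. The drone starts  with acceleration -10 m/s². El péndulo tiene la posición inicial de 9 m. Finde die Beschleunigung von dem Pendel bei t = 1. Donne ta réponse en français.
Nous devons dériver notre équation de la vitesse v(t) = 4·t + 16 1 fois. En prenant d/dt de v(t), nous trouvons a(t) = 4. De l'équation de l'accélération a(t) = 4, nous substituons t = 1 pour obtenir a = 4.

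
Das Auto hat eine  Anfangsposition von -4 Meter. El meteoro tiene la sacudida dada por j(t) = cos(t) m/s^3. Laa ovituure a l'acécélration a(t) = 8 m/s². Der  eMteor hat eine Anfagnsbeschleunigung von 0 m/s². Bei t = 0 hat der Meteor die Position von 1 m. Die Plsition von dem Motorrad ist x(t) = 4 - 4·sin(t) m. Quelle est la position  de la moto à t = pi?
En utilisant x(t) = 4 - 4·sin(t) et en substituant t = pi, nous trouvons x = 4.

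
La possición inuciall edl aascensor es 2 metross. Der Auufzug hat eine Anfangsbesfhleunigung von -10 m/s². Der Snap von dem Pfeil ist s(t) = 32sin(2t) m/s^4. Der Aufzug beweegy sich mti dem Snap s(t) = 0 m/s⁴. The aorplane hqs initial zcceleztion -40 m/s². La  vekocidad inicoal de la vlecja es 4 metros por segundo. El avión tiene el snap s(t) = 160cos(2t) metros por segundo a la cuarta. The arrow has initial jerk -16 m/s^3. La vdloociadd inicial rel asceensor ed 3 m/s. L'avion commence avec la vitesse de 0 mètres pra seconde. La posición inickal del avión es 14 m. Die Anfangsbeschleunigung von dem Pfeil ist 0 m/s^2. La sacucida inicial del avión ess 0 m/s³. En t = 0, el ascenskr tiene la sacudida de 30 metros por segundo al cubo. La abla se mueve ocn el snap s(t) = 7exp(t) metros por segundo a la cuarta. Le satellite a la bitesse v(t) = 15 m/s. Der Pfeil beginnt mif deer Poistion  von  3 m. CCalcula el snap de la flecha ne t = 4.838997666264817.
De la ecuación del snap s(t) = 32·sin(2·t), sustituimos t = 4.838997666264817 para obtener s = -8.01664079496010.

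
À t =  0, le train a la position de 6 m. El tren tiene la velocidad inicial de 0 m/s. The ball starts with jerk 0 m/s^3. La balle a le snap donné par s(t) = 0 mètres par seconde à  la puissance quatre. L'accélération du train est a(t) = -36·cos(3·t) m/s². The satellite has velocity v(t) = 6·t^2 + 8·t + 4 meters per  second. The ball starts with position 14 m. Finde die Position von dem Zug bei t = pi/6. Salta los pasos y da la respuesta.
Bei t = pi/6, x = 2.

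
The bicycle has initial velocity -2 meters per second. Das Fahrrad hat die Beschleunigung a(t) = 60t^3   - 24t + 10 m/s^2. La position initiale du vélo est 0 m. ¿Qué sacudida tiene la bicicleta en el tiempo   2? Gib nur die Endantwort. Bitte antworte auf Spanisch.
La respuesta es 696.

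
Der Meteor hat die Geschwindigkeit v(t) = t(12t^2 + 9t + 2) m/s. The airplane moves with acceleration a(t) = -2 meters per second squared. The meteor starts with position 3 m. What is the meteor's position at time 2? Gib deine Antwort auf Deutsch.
Wir müssen das Integral unserer Gleichung für die Geschwindigkeit v(t) = t·(12·t^2 + 9·t + 2) 1-mal finden. Mit ∫v(t)dt und Anwendung von x(0) = 3, finden wir x(t) = 3·t^4 + 3·t^3 + t^2 + 3. Aus der Gleichung für die Position x(t) = 3·t^4 + 3·t^3 + t^2 + 3, setzen wir t = 2 ein und erhalten x = 79.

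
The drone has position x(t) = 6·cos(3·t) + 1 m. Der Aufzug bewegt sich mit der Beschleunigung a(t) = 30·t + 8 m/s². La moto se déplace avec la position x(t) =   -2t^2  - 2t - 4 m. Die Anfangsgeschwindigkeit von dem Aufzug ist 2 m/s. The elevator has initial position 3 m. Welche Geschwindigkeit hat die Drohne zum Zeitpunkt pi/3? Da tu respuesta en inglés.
Starting from position x(t) = 6·cos(3·t) + 1, we take 1 derivative. Taking d/dt of x(t), we find v(t) = -18·sin(3·t). From the given velocity equation v(t) = -18·sin(3·t), we substitute t = pi/3 to get v = 0.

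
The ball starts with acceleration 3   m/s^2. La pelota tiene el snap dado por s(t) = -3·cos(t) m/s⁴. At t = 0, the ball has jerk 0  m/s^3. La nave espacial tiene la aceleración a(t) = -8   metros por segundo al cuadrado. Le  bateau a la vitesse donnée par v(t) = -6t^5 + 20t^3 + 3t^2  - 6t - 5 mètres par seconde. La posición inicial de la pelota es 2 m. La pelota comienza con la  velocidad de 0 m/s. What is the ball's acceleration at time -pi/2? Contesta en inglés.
To solve this, we need to take 2 integrals of our snap equation s(t) = -3·cos(t). The antiderivative of snap, with j(0) = 0, gives jerk: j(t) = -3·sin(t). Finding the antiderivative of j(t) and using a(0) = 3: a(t) = 3·cos(t). Using a(t) = 3·cos(t) and substituting t = -pi/2, we find a = 0.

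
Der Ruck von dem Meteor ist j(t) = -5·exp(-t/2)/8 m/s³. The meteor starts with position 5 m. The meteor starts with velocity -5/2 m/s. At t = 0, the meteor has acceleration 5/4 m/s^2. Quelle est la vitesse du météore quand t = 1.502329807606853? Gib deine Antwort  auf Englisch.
To solve this, we need to take 2 integrals of our jerk equation j(t) = -5·exp(-t/2)/8. The integral of jerk is acceleration. Using a(0) = 5/4, we get a(t) = 5·exp(-t/2)/4. Finding the integral of a(t) and using v(0) = -5/2: v(t) = -5·exp(-t/2)/2. From the given velocity equation v(t) = -5·exp(-t/2)/2, we substitute t = 1.502329807606853 to get v = -1.17954152880903.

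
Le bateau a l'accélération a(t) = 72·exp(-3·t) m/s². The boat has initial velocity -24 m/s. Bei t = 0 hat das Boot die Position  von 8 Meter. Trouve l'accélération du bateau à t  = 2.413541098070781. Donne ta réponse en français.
Nous avons l'accélération a(t) = 72·exp(-3·t). En substituant t = 2.413541098070781: a(2.413541098070781) = 0.0516142658266636.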